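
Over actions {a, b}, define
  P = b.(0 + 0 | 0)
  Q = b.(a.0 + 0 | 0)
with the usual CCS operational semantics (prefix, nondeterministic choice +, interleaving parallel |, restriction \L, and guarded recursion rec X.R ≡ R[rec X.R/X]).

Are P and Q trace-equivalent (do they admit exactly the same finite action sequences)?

NO — witness ⟨ba⟩

LTS(P): 2 reachable states
  p0 = b.(0 + 0 | 0) has moves --b--▸ p1
  p1 = 0 + 0 | 0 has moves stopped
LTS(Q): 3 reachable states
  q0 = b.(a.0 + 0 | 0) has moves --b--▸ q1
  q1 = a.0 + 0 | 0 has moves --a--▸ q2
  q2 = 0 has moves stopped
Run σ = ⟨ba⟩ on Q: start {q0}
  [1] b ⇒ {q1}
  [2] a ⇒ {q2}
  — Q admits the full trace.
Run σ = ⟨ba⟩ on P: start {p0}
  [1] b ⇒ {p1}
  [2] a ⇒ ∅ (P stuck)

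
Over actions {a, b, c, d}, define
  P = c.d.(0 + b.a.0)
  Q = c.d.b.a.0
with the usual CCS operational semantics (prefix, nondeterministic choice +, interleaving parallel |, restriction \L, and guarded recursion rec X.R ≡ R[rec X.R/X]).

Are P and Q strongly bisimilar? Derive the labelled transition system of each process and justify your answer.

Reachable graph of P (5 states):
  u0 = c.d.(0 + b.a.0) | ··c··> u1
  u1 = d.(0 + b.a.0) | ··d··> u2
  u2 = 0 + b.a.0 | ··b··> u3
  u3 = a.0 | ··a··> u4
  u4 = 0 | stopped
Reachable graph of Q (5 states):
  v0 = c.d.b.a.0 | ··c··> v1
  v1 = d.b.a.0 | ··d··> v2
  v2 = b.a.0 | ··b··> v3
  v3 = a.0 | ··a··> v4
  v4 = 0 | stopped
Coarsest stable partition (strong bisimilarity classes):
  B0 = {u0, v0}
  B1 = {u1, v1}
  B2 = {u2, v2}
  B3 = {u3, v3}
  B4 = {u4, v4}
u0 ∈ B0, v0 ∈ B0 → same block

YES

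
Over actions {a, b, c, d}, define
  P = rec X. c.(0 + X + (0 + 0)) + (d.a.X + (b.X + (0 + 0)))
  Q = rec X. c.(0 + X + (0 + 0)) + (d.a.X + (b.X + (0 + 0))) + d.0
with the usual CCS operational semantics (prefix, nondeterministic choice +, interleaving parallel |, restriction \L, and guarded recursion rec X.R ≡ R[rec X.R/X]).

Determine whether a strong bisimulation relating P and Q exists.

LTS(P): 3 reachable states
  p0 = rec X. c.(0 + X + (0 + 0)) + (d.a.X + (b.X + (0 + 0))) ⊢ ··b··> p0, ··c··> p1, ··d··> p2
  p1 = 0 + (rec X. c.(0 + X + (0 + 0)) + (d.a.X + (b.X + (0 + 0)))) + (0 + 0) ⊢ ··b··> p0, ··c··> p1, ··d··> p2
  p2 = a.(rec X. c.(0 + X + (0 + 0)) + (d.a.X + (b.X + (0 + 0)))) ⊢ ··a··> p0
LTS(Q): 4 reachable states
  q0 = rec X. c.(0 + X + (0 + 0)) + (d.a.X + (b.X + (0 + 0))) + d.0 ⊢ ··b··> q0, ··c··> q1, ··d··> q2, ··d··> q3
  q1 = 0 + (rec X. c.(0 + X + (0 + 0)) + (d.a.X + (b.X + (0 + 0))) + d.0) + (0 + 0) ⊢ ··b··> q0, ··c··> q1, ··d··> q2, ··d··> q3
  q2 = 0 ⊢ deadlocked
  q3 = a.(rec X. c.(0 + X + (0 + 0)) + (d.a.X + (b.X + (0 + 0))) + d.0) ⊢ ··a··> q0
Bisimilarity quotient blocks:
  B0 = {p0, p1}
  B1 = {p2}
  B2 = {q0, q1}
  B3 = {q3}
  B4 = {q2}
p0 ∈ B0, q0 ∈ B2 → different blocks

not bisimilar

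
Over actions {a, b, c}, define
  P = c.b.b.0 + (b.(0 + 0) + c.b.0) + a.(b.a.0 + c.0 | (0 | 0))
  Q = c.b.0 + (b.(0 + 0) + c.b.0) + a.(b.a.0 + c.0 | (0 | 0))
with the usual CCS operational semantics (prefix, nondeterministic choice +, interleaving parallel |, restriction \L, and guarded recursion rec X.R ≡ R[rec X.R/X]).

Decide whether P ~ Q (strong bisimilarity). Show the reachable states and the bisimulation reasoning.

not bisimilar

Reachable graph of P (8 states):
  m0 = c.b.b.0 + (b.(0 + 0) + c.b.0) + a.(b.a.0 + c.0 | (0 | 0)) :: ··a··> m1, ··b··> m2, ··c··> m3, ··c··> m4
  m1 = b.a.0 + c.0 | (0 | 0) :: ··b··> m5, ··c··> m6
  m2 = 0 + 0 :: deadlocked
  m3 = b.0 :: ··b··> m7
  m4 = b.b.0 :: ··b··> m3
  m5 = a.0 :: ··a··> m7
  m6 = 0 | (0 | 0) :: deadlocked
  m7 = 0 :: deadlocked
Reachable graph of Q (7 states):
  n0 = c.b.0 + (b.(0 + 0) + c.b.0) + a.(b.a.0 + c.0 | (0 | 0)) :: ··a··> n1, ··b··> n2, ··c··> n3
  n1 = b.a.0 + c.0 | (0 | 0) :: ··b··> n4, ··c··> n5
  n2 = 0 + 0 :: deadlocked
  n3 = b.0 :: ··b··> n6
  n4 = a.0 :: ··a··> n6
  n5 = 0 | (0 | 0) :: deadlocked
  n6 = 0 :: deadlocked
Coarsest stable partition (strong bisimilarity classes):
  B0 = {m0}
  B1 = {m1, n1}
  B2 = {m2, m6, m7, n2, n5, n6}
  B3 = {m5, n4}
  B4 = {m4}
  B5 = {m3, n3}
  B6 = {n0}
m0 ∈ B0, n0 ∈ B6 → different blocks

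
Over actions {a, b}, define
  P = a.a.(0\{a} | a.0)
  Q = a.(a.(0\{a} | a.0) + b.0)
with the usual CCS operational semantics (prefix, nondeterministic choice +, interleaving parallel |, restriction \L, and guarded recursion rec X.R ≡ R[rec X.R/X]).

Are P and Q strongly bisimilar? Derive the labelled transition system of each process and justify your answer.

Reachable graph of P (4 states):
  s0 = a.a.(0\{a} | a.0) ⊢ ··a··> s1
  s1 = a.(0\{a} | a.0) ⊢ ··a··> s2
  s2 = 0\{a} | a.0 ⊢ ··a··> s3
  s3 = 0\{a} | 0 ⊢ stopped
Reachable graph of Q (5 states):
  t0 = a.(a.(0\{a} | a.0) + b.0) ⊢ ··a··> t1
  t1 = a.(0\{a} | a.0) + b.0 ⊢ ··a··> t2, ··b··> t3
  t2 = 0\{a} | a.0 ⊢ ··a··> t4
  t3 = 0 ⊢ stopped
  t4 = 0\{a} | 0 ⊢ stopped
Bisimilarity quotient blocks:
  B0 = {s0}
  B1 = {s1}
  B2 = {s2, t2}
  B3 = {s3, t3, t4}
  B4 = {t0}
  B5 = {t1}
s0 ∈ B0, t0 ∈ B4 → different blocks

NO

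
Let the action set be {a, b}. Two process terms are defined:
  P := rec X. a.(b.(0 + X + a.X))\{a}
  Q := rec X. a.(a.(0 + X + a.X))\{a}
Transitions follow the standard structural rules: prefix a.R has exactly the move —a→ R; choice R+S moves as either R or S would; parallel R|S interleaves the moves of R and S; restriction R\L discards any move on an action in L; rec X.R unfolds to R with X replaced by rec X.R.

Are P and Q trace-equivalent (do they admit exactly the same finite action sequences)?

trace-distinct — witness ⟨ab⟩

P's transition system — 3 states:
  u0 = rec X. a.(b.(0 + X + a.X))\{a} | --a--▸ u1
  u1 = (b.(0 + (rec X. a.(b.(0 + X + a.X))\{a}) + a.(rec X. a.(b.(0 + X + a.X))\{a})))\{a} | --b--▸ u2
  u2 = (0 + (rec X. a.(b.(0 + X + a.X))\{a}) + a.(rec X. a.(b.(0 + X + a.X))\{a}))\{a} | (no moves)
Q's transition system — 2 states:
  v0 = rec X. a.(a.(0 + X + a.X))\{a} | --a--▸ v1
  v1 = (a.(0 + (rec X. a.(a.(0 + X + a.X))\{a}) + a.(rec X. a.(a.(0 + X + a.X))\{a})))\{a} | (no moves)
Executing ab from P (initial set {u0}):
  [1] a ⇒ {u1}
  [2] b ⇒ {u2}
  ✓ P
Executing ab from Q (initial set {v0}):
  [1] a ⇒ {v1}
  [2] b ⇒ ∅ (Q stuck)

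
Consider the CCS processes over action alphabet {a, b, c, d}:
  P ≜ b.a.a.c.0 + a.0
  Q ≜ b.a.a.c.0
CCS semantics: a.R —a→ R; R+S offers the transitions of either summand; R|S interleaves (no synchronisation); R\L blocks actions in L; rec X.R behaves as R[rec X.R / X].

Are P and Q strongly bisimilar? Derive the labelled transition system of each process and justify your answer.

NO

P's transition system — 5 states:
  s0 = b.a.a.c.0 + a.0 ⊢ —a→ s1, —b→ s2
  s1 = 0 ⊢ (no moves)
  s2 = a.a.c.0 ⊢ —a→ s3
  s3 = a.c.0 ⊢ —a→ s4
  s4 = c.0 ⊢ —c→ s1
Q's transition system — 5 states:
  t0 = b.a.a.c.0 ⊢ —b→ t1
  t1 = a.a.c.0 ⊢ —a→ t2
  t2 = a.c.0 ⊢ —a→ t3
  t3 = c.0 ⊢ —c→ t4
  t4 = 0 ⊢ (no moves)
Bisimilarity quotient blocks:
  B0 = {s0}
  B1 = {s1, t4}
  B2 = {s2, t1}
  B3 = {s3, t2}
  B4 = {s4, t3}
  B5 = {t0}
s0 ∈ B0, t0 ∈ B5 → different blocks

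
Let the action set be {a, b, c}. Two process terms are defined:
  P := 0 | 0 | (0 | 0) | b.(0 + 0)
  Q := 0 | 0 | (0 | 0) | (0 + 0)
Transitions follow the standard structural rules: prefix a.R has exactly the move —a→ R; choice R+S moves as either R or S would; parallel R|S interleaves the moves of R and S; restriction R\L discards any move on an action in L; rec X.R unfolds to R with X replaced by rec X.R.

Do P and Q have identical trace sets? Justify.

Reachable graph of P (2 states):
  p0 = 0 | 0 | (0 | 0) | b.(0 + 0) ⊢ --b--▸ p1
  p1 = 0 | 0 | (0 | 0) | (0 + 0) ⊢ (no moves)
Reachable graph of Q (1 states):
  q0 = 0 | 0 | (0 | 0) | (0 + 0) ⊢ (no moves)
Executing b from P (initial set {p0}):
  [1] b ⇒ {p1}
  ✓ P
Executing b from Q (initial set {q0}):
  [1] b ⇒ ∅ (Q stuck)

traces(P) ≠ traces(Q) — witness ⟨b⟩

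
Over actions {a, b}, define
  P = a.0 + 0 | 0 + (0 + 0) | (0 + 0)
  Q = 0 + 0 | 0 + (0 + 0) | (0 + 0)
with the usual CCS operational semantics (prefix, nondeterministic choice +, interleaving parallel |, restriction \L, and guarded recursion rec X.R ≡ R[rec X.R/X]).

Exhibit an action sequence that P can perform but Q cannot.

a

LTS(P): 2 reachable states
  s0 = a.0 + 0 | 0 + (0 + 0) | (0 + 0) has moves -a-> s1
  s1 = 0 has moves ·
LTS(Q): 1 reachable states
  t0 = 0 + 0 | 0 + (0 + 0) | (0 + 0) has moves ·
Trace ⟨a⟩ through P, begin at {s0}:
  after a @ step 1: {s1}
  — P admits the full trace.
Trace ⟨a⟩ through Q, begin at {t0}:
  after a @ step 1: ∅  — Q cannot continue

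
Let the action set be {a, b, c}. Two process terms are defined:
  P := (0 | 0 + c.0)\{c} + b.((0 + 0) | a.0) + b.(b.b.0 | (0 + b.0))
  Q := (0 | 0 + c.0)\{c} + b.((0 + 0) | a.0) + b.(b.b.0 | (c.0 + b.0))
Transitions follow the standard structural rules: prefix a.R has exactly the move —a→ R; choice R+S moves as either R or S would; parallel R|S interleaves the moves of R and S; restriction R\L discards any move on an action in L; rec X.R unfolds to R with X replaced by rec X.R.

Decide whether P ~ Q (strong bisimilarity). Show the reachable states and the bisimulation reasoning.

not bisimilar

Reachable graph of P (9 states):
  u0 = (0 | 0 + c.0)\{c} + b.((0 + 0) | a.0) + b.(b.b.0 | (0 + b.0)) ⊢ -b-> u1, -b-> u2
  u1 = (0 + 0) | a.0 ⊢ -a-> u3
  u2 = b.b.0 | (0 + b.0) ⊢ -b-> u4, -b-> u5
  u3 = (0 + 0) | 0 ⊢ deadlocked
  u4 = b.0 | (0 + b.0) ⊢ -b-> u6, -b-> u7
  u5 = b.b.0 | 0 ⊢ -b-> u7
  u6 = 0 | (0 + b.0) ⊢ -b-> u8
  u7 = b.0 | 0 ⊢ -b-> u8
  u8 = 0 | 0 ⊢ deadlocked
Reachable graph of Q (9 states):
  v0 = (0 | 0 + c.0)\{c} + b.((0 + 0) | a.0) + b.(b.b.0 | (c.0 + b.0)) ⊢ -b-> v1, -b-> v2
  v1 = (0 + 0) | a.0 ⊢ -a-> v3
  v2 = b.b.0 | (c.0 + b.0) ⊢ -b-> v4, -b-> v5, -c-> v5
  v3 = (0 + 0) | 0 ⊢ deadlocked
  v4 = b.0 | (c.0 + b.0) ⊢ -b-> v6, -b-> v7, -c-> v7
  v5 = b.b.0 | 0 ⊢ -b-> v7
  v6 = 0 | (c.0 + b.0) ⊢ -b-> v8, -c-> v8
  v7 = b.0 | 0 ⊢ -b-> v8
  v8 = 0 | 0 ⊢ deadlocked
Partition-refinement fixed point:
  B0 = {u0}
  B1 = {u1, v1}
  B2 = {u3, u8, v3, v8}
  B3 = {u2}
  B4 = {u4, u5, v5}
  B5 = {u6, u7, v7}
  B6 = {v0}
  B7 = {v2}
  B8 = {v4}
  B9 = {v6}
u0 ∈ B0, v0 ∈ B6 → different blocks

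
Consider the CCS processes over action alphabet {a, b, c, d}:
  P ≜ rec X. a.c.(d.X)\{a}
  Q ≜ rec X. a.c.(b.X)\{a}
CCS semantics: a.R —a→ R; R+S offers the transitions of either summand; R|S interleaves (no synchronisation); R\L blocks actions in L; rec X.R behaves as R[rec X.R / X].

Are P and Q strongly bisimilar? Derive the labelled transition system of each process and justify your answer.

not bisimilar

LTS(P): 4 reachable states
  s0 = rec X. a.c.(d.X)\{a} | —a→ s1
  s1 = c.(d.(rec X. a.c.(d.X)\{a}))\{a} | —c→ s2
  s2 = (d.(rec X. a.c.(d.X)\{a}))\{a} | —d→ s3
  s3 = (rec X. a.c.(d.X)\{a})\{a} | ·
LTS(Q): 4 reachable states
  t0 = rec X. a.c.(b.X)\{a} | —a→ t1
  t1 = c.(b.(rec X. a.c.(b.X)\{a}))\{a} | —c→ t2
  t2 = (b.(rec X. a.c.(b.X)\{a}))\{a} | —b→ t3
  t3 = (rec X. a.c.(b.X)\{a})\{a} | ·
Partition-refinement fixed point:
  B0 = {s0}
  B1 = {s1}
  B2 = {s2}
  B3 = {s3, t3}
  B4 = {t0}
  B5 = {t1}
  B6 = {t2}
s0 ∈ B0, t0 ∈ B4 → different blocks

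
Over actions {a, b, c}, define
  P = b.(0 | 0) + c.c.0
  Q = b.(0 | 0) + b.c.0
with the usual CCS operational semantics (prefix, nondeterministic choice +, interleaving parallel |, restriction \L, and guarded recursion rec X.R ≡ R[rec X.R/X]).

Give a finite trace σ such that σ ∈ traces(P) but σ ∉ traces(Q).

Reachable graph of P (4 states):
  p0 = b.(0 | 0) + c.c.0 → --b--▸ p1, --c--▸ p2
  p1 = 0 | 0 → stopped
  p2 = c.0 → --c--▸ p3
  p3 = 0 → stopped
Reachable graph of Q (4 states):
  q0 = b.(0 | 0) + b.c.0 → --b--▸ q1, --b--▸ q2
  q1 = 0 | 0 → stopped
  q2 = c.0 → --c--▸ q3
  q3 = 0 → stopped
Run σ = ⟨c⟩ on P: start {p0}
  step 1 (c): {p2}
  ✓ P
Run σ = ⟨c⟩ on Q: start {q0}
  step 1 (c): ∅ (Q stuck)

c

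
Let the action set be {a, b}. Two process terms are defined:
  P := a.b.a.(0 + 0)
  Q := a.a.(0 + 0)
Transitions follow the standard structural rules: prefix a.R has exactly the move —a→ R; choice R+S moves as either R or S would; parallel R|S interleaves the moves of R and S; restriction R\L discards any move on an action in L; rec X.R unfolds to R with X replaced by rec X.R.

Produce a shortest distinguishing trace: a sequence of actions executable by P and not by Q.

P's transition system — 4 states:
  m0 = a.b.a.(0 + 0) :: —a→ m1
  m1 = b.a.(0 + 0) :: —b→ m2
  m2 = a.(0 + 0) :: —a→ m3
  m3 = 0 + 0 :: ·
Q's transition system — 3 states:
  n0 = a.a.(0 + 0) :: —a→ n1
  n1 = a.(0 + 0) :: —a→ n2
  n2 = 0 + 0 :: ·
Executing ab from P (initial set {m0}):
  step 1 (a): {m1}
  step 2 (b): {m2}
  — P admits the full trace.
Executing ab from Q (initial set {n0}):
  step 1 (a): {n1}
  step 2 (b): no successor for Q

ab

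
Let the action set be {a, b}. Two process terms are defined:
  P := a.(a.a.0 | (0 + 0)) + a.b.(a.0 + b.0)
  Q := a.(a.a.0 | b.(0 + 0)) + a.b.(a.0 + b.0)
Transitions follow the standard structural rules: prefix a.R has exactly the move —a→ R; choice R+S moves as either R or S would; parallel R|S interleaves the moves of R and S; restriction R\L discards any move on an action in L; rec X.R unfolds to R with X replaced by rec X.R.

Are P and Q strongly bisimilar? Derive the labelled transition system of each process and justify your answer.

Reachable graph of P (7 states):
  p0 = a.(a.a.0 | (0 + 0)) + a.b.(a.0 + b.0) → --a--▸ p1, --a--▸ p2
  p1 = a.a.0 | (0 + 0) → --a--▸ p3
  p2 = b.(a.0 + b.0) → --b--▸ p4
  p3 = a.0 | (0 + 0) → --a--▸ p5
  p4 = a.0 + b.0 → --a--▸ p6, --b--▸ p6
  p5 = 0 | (0 + 0) → (no moves)
  p6 = 0 → (no moves)
Reachable graph of Q (10 states):
  q0 = a.(a.a.0 | b.(0 + 0)) + a.b.(a.0 + b.0) → --a--▸ q1, --a--▸ q2
  q1 = a.a.0 | b.(0 + 0) → --a--▸ q3, --b--▸ q4
  q2 = b.(a.0 + b.0) → --b--▸ q5
  q3 = a.0 | b.(0 + 0) → --a--▸ q6, --b--▸ q7
  q4 = a.a.0 | (0 + 0) → --a--▸ q7
  q5 = a.0 + b.0 → --a--▸ q8, --b--▸ q8
  q6 = 0 | b.(0 + 0) → --b--▸ q9
  q7 = a.0 | (0 + 0) → --a--▸ q9
  q8 = 0 → (no moves)
  q9 = 0 | (0 + 0) → (no moves)
Bisimilarity quotient blocks:
  B0 = {p0}
  B1 = {p1, q4}
  B2 = {p3, q7}
  B3 = {p5, p6, q8, q9}
  B4 = {p2, q2}
  B5 = {p4, q5}
  B6 = {q0}
  B7 = {q1}
  B8 = {q3}
  B9 = {q6}
p0 ∈ B0, q0 ∈ B6 → different blocks

NO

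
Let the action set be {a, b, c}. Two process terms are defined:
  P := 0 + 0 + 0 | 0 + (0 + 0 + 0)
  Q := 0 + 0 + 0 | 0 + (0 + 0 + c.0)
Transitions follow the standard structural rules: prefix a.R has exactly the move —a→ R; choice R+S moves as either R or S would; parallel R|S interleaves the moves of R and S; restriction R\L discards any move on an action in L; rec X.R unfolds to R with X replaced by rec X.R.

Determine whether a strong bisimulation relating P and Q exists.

P's transition system — 1 states:
  u0 = 0 + 0 + 0 | 0 + (0 + 0 + 0) → stopped
Q's transition system — 2 states:
  v0 = 0 + 0 + 0 | 0 + (0 + 0 + c.0) → —c→ v1
  v1 = 0 → stopped
Coarsest stable partition (strong bisimilarity classes):
  B0 = {u0, v1}
  B1 = {v0}
u0 ∈ B0, v0 ∈ B1 → different blocks

P ≁ Q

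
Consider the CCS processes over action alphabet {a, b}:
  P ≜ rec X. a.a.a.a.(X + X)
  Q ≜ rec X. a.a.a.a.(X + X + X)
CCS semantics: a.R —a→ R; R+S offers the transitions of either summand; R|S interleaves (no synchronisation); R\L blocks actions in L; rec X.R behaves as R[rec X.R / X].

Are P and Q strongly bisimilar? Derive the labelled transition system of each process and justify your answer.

Reachable graph of P (5 states):
  s0 = rec X. a.a.a.a.(X + X) | --a--▸ s1
  s1 = a.a.a.((rec X. a.a.a.a.(X + X)) + (rec X. a.a.a.a.(X + X))) | --a--▸ s2
  s2 = a.a.((rec X. a.a.a.a.(X + X)) + (rec X. a.a.a.a.(X + X))) | --a--▸ s3
  s3 = a.((rec X. a.a.a.a.(X + X)) + (rec X. a.a.a.a.(X + X))) | --a--▸ s4
  s4 = (rec X. a.a.a.a.(X + X)) + (rec X. a.a.a.a.(X + X)) | --a--▸ s1
Reachable graph of Q (5 states):
  t0 = rec X. a.a.a.a.(X + X + X) | --a--▸ t1
  t1 = a.a.a.((rec X. a.a.a.a.(X + X + X)) + (rec X. a.a.a.a.(X + X + X)) + (rec X. a.a.a.a.(X + X + X))) | --a--▸ t2
  t2 = a.a.((rec X. a.a.a.a.(X + X + X)) + (rec X. a.a.a.a.(X + X + X)) + (rec X. a.a.a.a.(X + X + X))) | --a--▸ t3
  t3 = a.((rec X. a.a.a.a.(X + X + X)) + (rec X. a.a.a.a.(X + X + X)) + (rec X. a.a.a.a.(X + X + X))) | --a--▸ t4
  t4 = (rec X. a.a.a.a.(X + X + X)) + (rec X. a.a.a.a.(X + X + X)) + (rec X. a.a.a.a.(X + X + X)) | --a--▸ t1
Bisimilarity quotient blocks:
  B0 = {s0, s1, s2, s3, s4, t0, t1, t2, t3, t4}
s0 ∈ B0, t0 ∈ B0 → same block

YES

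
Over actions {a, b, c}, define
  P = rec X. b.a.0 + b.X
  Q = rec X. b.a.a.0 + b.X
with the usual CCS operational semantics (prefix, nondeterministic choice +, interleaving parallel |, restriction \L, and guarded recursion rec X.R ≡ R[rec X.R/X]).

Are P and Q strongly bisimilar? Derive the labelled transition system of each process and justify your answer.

P's transition system — 3 states:
  s0 = rec X. b.a.0 + b.X has moves ··b··> s0, ··b··> s1
  s1 = a.0 has moves ··a··> s2
  s2 = 0 has moves ∅
Q's transition system — 4 states:
  t0 = rec X. b.a.a.0 + b.X has moves ··b··> t0, ··b··> t1
  t1 = a.a.0 has moves ··a··> t2
  t2 = a.0 has moves ··a··> t3
  t3 = 0 has moves ∅
Bisimilarity quotient blocks:
  B0 = {s0}
  B1 = {s1, t2}
  B2 = {s2, t3}
  B3 = {t0}
  B4 = {t1}
s0 ∈ B0, t0 ∈ B3 → different blocks

not bisimilar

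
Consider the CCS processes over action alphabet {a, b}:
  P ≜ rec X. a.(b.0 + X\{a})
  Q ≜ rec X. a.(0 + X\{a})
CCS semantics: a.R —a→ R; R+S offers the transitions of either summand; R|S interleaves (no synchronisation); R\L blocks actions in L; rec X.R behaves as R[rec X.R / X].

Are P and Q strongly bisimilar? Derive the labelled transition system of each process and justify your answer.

P ≁ Q

Reachable graph of P (3 states):
  s0 = rec X. a.(b.0 + X\{a}) has moves -a-> s1
  s1 = b.0 + (rec X. a.(b.0 + X\{a}))\{a} has moves -b-> s2
  s2 = 0 has moves ∅
Reachable graph of Q (2 states):
  t0 = rec X. a.(0 + X\{a}) has moves -a-> t1
  t1 = 0 + (rec X. a.(0 + X\{a}))\{a} has moves ∅
Partition-refinement fixed point:
  B0 = {s0}
  B1 = {s1}
  B2 = {s2, t1}
  B3 = {t0}
s0 ∈ B0, t0 ∈ B3 → different blocks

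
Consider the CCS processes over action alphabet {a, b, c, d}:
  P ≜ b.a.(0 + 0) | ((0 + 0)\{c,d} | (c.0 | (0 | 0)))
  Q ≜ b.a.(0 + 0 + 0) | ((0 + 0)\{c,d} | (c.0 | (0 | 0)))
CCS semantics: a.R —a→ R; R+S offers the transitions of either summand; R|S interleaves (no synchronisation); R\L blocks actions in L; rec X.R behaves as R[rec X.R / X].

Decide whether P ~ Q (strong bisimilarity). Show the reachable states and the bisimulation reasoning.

LTS(P): 6 reachable states
  s0 = b.a.(0 + 0) | ((0 + 0)\{c,d} | (c.0 | (0 | 0))) :: =b=> s1, =c=> s2
  s1 = a.(0 + 0) | ((0 + 0)\{c,d} | (c.0 | (0 | 0))) :: =a=> s3, =c=> s4
  s2 = b.a.(0 + 0) | ((0 + 0)\{c,d} | (0 | (0 | 0))) :: =b=> s4
  s3 = (0 + 0) | ((0 + 0)\{c,d} | (c.0 | (0 | 0))) :: =c=> s5
  s4 = a.(0 + 0) | ((0 + 0)\{c,d} | (0 | (0 | 0))) :: =a=> s5
  s5 = (0 + 0) | ((0 + 0)\{c,d} | (0 | (0 | 0))) :: (no moves)
LTS(Q): 6 reachable states
  t0 = b.a.(0 + 0 + 0) | ((0 + 0)\{c,d} | (c.0 | (0 | 0))) :: =b=> t1, =c=> t2
  t1 = a.(0 + 0 + 0) | ((0 + 0)\{c,d} | (c.0 | (0 | 0))) :: =a=> t3, =c=> t4
  t2 = b.a.(0 + 0 + 0) | ((0 + 0)\{c,d} | (0 | (0 | 0))) :: =b=> t4
  t3 = (0 + 0 + 0) | ((0 + 0)\{c,d} | (c.0 | (0 | 0))) :: =c=> t5
  t4 = a.(0 + 0 + 0) | ((0 + 0)\{c,d} | (0 | (0 | 0))) :: =a=> t5
  t5 = (0 + 0 + 0) | ((0 + 0)\{c,d} | (0 | (0 | 0))) :: (no moves)
Coarsest stable partition (strong bisimilarity classes):
  B0 = {s0, t0}
  B1 = {s2, t2}
  B2 = {s4, t4}
  B3 = {s5, t5}
  B4 = {s1, t1}
  B5 = {s3, t3}
s0 ∈ B0, t0 ∈ B0 → same block

YES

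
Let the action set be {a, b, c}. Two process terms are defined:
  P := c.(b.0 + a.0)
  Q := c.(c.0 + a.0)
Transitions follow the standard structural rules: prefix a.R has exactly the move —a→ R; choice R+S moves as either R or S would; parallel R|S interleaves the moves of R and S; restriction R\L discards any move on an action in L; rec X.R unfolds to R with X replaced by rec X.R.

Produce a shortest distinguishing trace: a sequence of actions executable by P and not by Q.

LTS(P): 3 reachable states
  p0 = c.(b.0 + a.0) → —c→ p1
  p1 = b.0 + a.0 → —a→ p2, —b→ p2
  p2 = 0 → deadlocked
LTS(Q): 3 reachable states
  q0 = c.(c.0 + a.0) → —c→ q1
  q1 = c.0 + a.0 → —a→ q2, —c→ q2
  q2 = 0 → deadlocked
Executing cb from P (initial set {p0}):
  after c @ step 1: {p1}
  after b @ step 2: {p2}
  ✓ P
Executing cb from Q (initial set {q0}):
  after c @ step 1: {q1}
  after b @ step 2: ∅ (Q stuck)

cb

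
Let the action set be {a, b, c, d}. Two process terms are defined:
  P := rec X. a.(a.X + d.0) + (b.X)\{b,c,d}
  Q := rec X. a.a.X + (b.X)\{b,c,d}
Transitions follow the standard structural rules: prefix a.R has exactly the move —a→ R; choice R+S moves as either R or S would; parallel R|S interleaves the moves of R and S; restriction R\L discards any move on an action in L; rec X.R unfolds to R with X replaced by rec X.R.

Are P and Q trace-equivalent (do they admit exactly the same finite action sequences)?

trace-distinct — witness ⟨ad⟩

LTS(P): 3 reachable states
  s0 = rec X. a.(a.X + d.0) + (b.X)\{b,c,d} → --a--▸ s1
  s1 = a.(rec X. a.(a.X + d.0) + (b.X)\{b,c,d}) + d.0 → --a--▸ s0, --d--▸ s2
  s2 = 0 → deadlocked
LTS(Q): 2 reachable states
  t0 = rec X. a.a.X + (b.X)\{b,c,d} → --a--▸ t1
  t1 = a.(rec X. a.a.X + (b.X)\{b,c,d}) → --a--▸ t0
Executing ad from P (initial set {s0}):
  [1] a ⇒ {s1}
  [2] d ⇒ {s2}
  ✓ P
Executing ad from Q (initial set {t0}):
  [1] a ⇒ {t1}
  [2] d ⇒ no successor for Q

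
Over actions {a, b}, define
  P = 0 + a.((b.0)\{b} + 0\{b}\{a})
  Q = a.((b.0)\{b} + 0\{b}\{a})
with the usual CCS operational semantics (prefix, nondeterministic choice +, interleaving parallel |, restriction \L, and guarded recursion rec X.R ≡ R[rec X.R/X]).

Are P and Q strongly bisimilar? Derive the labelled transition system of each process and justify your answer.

P ~ Q

Reachable graph of P (2 states):
  m0 = 0 + a.((b.0)\{b} + 0\{b}\{a}) ⊢ —a→ m1
  m1 = (b.0)\{b} + 0\{b}\{a} ⊢ stopped
Reachable graph of Q (2 states):
  n0 = a.((b.0)\{b} + 0\{b}\{a}) ⊢ —a→ n1
  n1 = (b.0)\{b} + 0\{b}\{a} ⊢ stopped
Bisimilarity quotient blocks:
  B0 = {m0, n0}
  B1 = {m1, n1}
m0 ∈ B0, n0 ∈ B0 → same block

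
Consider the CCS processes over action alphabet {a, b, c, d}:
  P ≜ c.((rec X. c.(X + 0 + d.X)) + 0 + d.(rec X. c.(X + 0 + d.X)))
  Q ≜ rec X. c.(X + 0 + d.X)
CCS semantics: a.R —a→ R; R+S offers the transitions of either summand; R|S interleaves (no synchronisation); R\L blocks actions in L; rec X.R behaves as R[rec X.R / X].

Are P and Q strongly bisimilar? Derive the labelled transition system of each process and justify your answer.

Reachable graph of P (3 states):
  u0 = c.((rec X. c.(X + 0 + d.X)) + 0 + d.(rec X. c.(X + 0 + d.X))) :: --c--▸ u1
  u1 = (rec X. c.(X + 0 + d.X)) + 0 + d.(rec X. c.(X + 0 + d.X)) :: --c--▸ u1, --d--▸ u2
  u2 = rec X. c.(X + 0 + d.X) :: --c--▸ u1
Reachable graph of Q (2 states):
  v0 = rec X. c.(X + 0 + d.X) :: --c--▸ v1
  v1 = (rec X. c.(X + 0 + d.X)) + 0 + d.(rec X. c.(X + 0 + d.X)) :: --c--▸ v1, --d--▸ v0
Bisimilarity quotient blocks:
  B0 = {u0, u2, v0}
  B1 = {u1, v1}
u0 ∈ B0, v0 ∈ B0 → same block

bisimilar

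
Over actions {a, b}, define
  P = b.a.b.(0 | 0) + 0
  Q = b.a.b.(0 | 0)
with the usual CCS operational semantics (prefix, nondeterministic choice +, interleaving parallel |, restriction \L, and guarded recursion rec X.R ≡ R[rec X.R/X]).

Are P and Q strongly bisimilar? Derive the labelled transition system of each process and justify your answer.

YES

Reachable graph of P (4 states):
  p0 = b.a.b.(0 | 0) + 0 has moves =b=> p1
  p1 = a.b.(0 | 0) has moves =a=> p2
  p2 = b.(0 | 0) has moves =b=> p3
  p3 = 0 | 0 has moves (no moves)
Reachable graph of Q (4 states):
  q0 = b.a.b.(0 | 0) has moves =b=> q1
  q1 = a.b.(0 | 0) has moves =a=> q2
  q2 = b.(0 | 0) has moves =b=> q3
  q3 = 0 | 0 has moves (no moves)
Partition-refinement fixed point:
  B0 = {p0, q0}
  B1 = {p1, q1}
  B2 = {p2, q2}
  B3 = {p3, q3}
p0 ∈ B0, q0 ∈ B0 → same block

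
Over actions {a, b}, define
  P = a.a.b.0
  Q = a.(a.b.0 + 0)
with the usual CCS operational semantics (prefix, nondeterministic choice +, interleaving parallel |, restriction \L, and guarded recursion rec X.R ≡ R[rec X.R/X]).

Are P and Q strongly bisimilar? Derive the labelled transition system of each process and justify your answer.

P's transition system — 4 states:
  p0 = a.a.b.0 → =a=> p1
  p1 = a.b.0 → =a=> p2
  p2 = b.0 → =b=> p3
  p3 = 0 → ·
Q's transition system — 4 states:
  q0 = a.(a.b.0 + 0) → =a=> q1
  q1 = a.b.0 + 0 → =a=> q2
  q2 = b.0 → =b=> q3
  q3 = 0 → ·
Coarsest stable partition (strong bisimilarity classes):
  B0 = {p0, q0}
  B1 = {p1, q1}
  B2 = {p2, q2}
  B3 = {p3, q3}
p0 ∈ B0, q0 ∈ B0 → same block

YES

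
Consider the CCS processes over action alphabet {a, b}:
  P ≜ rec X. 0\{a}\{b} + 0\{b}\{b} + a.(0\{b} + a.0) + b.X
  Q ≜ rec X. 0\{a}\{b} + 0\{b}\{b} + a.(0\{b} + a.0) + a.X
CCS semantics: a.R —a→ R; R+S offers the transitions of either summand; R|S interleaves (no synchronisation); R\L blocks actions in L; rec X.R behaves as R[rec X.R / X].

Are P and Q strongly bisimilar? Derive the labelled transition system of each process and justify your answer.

Reachable graph of P (3 states):
  p0 = rec X. 0\{a}\{b} + 0\{b}\{b} + a.(0\{b} + a.0) + b.X | --a--▸ p1, --b--▸ p0
  p1 = 0\{b} + a.0 | --a--▸ p2
  p2 = 0 | deadlocked
Reachable graph of Q (3 states):
  q0 = rec X. 0\{a}\{b} + 0\{b}\{b} + a.(0\{b} + a.0) + a.X | --a--▸ q0, --a--▸ q1
  q1 = 0\{b} + a.0 | --a--▸ q2
  q2 = 0 | deadlocked
Coarsest stable partition (strong bisimilarity classes):
  B0 = {p0}
  B1 = {p1, q1}
  B2 = {p2, q2}
  B3 = {q0}
p0 ∈ B0, q0 ∈ B3 → different blocks

not bisimilar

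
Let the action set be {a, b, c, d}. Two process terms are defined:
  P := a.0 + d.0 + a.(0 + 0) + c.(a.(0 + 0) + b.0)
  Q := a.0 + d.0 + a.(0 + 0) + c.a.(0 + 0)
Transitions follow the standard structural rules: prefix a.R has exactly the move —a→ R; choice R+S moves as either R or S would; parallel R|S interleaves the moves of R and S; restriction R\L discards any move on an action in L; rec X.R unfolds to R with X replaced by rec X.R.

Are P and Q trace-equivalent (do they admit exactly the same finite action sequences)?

trace-distinct — witness ⟨cb⟩

LTS(P): 4 reachable states
  u0 = a.0 + d.0 + a.(0 + 0) + c.(a.(0 + 0) + b.0) :: --a--▸ u1, --a--▸ u2, --c--▸ u3, --d--▸ u1
  u1 = 0 :: deadlocked
  u2 = 0 + 0 :: deadlocked
  u3 = a.(0 + 0) + b.0 :: --a--▸ u2, --b--▸ u1
LTS(Q): 4 reachable states
  v0 = a.0 + d.0 + a.(0 + 0) + c.a.(0 + 0) :: --a--▸ v1, --a--▸ v2, --c--▸ v3, --d--▸ v1
  v1 = 0 :: deadlocked
  v2 = 0 + 0 :: deadlocked
  v3 = a.(0 + 0) :: --a--▸ v2
Trace ⟨cb⟩ through P, begin at {u0}:
  [1] c ⇒ {u3}
  [2] b ⇒ {u1}
  P completes σ.
Trace ⟨cb⟩ through Q, begin at {v0}:
  [1] c ⇒ {v3}
  [2] b ⇒ no successor for Q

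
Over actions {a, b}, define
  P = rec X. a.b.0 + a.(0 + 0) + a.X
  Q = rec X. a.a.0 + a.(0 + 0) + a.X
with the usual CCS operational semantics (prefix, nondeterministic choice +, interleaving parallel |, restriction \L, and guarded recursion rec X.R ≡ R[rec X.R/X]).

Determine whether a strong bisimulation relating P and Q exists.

NO

LTS(P): 4 reachable states
  m0 = rec X. a.b.0 + a.(0 + 0) + a.X → =a=> m0, =a=> m1, =a=> m2
  m1 = 0 + 0 → stopped
  m2 = b.0 → =b=> m3
  m3 = 0 → stopped
LTS(Q): 4 reachable states
  n0 = rec X. a.a.0 + a.(0 + 0) + a.X → =a=> n0, =a=> n1, =a=> n2
  n1 = 0 + 0 → stopped
  n2 = a.0 → =a=> n3
  n3 = 0 → stopped
Coarsest stable partition (strong bisimilarity classes):
  B0 = {m0}
  B1 = {m1, m3, n1, n3}
  B2 = {m2}
  B3 = {n0}
  B4 = {n2}
m0 ∈ B0, n0 ∈ B3 → different blocks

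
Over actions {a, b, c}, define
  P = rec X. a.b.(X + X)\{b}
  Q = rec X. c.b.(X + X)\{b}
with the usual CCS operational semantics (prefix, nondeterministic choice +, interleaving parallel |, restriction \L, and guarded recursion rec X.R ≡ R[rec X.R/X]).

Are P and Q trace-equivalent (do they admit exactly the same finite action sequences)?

P's transition system — 4 states:
  s0 = rec X. a.b.(X + X)\{b} :: --a--▸ s1
  s1 = b.((rec X. a.b.(X + X)\{b}) + (rec X. a.b.(X + X)\{b}))\{b} :: --b--▸ s2
  s2 = ((rec X. a.b.(X + X)\{b}) + (rec X. a.b.(X + X)\{b}))\{b} :: --a--▸ s3
  s3 = (b.((rec X. a.b.(X + X)\{b}) + (rec X. a.b.(X + X)\{b}))\{b})\{b} :: ·
Q's transition system — 4 states:
  t0 = rec X. c.b.(X + X)\{b} :: --c--▸ t1
  t1 = b.((rec X. c.b.(X + X)\{b}) + (rec X. c.b.(X + X)\{b}))\{b} :: --b--▸ t2
  t2 = ((rec X. c.b.(X + X)\{b}) + (rec X. c.b.(X + X)\{b}))\{b} :: --c--▸ t3
  t3 = (b.((rec X. c.b.(X + X)\{b}) + (rec X. c.b.(X + X)\{b}))\{b})\{b} :: ·
Executing a from P (initial set {s0}):
  [1] a ⇒ {s1}
  ✓ P
Executing a from Q (initial set {t0}):
  [1] a ⇒ ∅  — Q cannot continue

trace-distinct — witness ⟨a⟩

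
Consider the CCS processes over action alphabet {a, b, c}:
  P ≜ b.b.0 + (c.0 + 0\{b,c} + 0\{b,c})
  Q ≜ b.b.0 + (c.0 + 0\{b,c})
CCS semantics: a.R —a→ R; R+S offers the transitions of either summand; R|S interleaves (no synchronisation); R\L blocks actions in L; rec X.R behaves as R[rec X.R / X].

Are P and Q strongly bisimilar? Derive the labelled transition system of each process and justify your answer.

YES

LTS(P): 3 reachable states
  p0 = b.b.0 + (c.0 + 0\{b,c} + 0\{b,c}) has moves —b→ p1, —c→ p2
  p1 = b.0 has moves —b→ p2
  p2 = 0 has moves ∅
LTS(Q): 3 reachable states
  q0 = b.b.0 + (c.0 + 0\{b,c}) has moves —b→ q1, —c→ q2
  q1 = b.0 has moves —b→ q2
  q2 = 0 has moves ∅
Coarsest stable partition (strong bisimilarity classes):
  B0 = {p0, q0}
  B1 = {p1, q1}
  B2 = {p2, q2}
p0 ∈ B0, q0 ∈ B0 → same block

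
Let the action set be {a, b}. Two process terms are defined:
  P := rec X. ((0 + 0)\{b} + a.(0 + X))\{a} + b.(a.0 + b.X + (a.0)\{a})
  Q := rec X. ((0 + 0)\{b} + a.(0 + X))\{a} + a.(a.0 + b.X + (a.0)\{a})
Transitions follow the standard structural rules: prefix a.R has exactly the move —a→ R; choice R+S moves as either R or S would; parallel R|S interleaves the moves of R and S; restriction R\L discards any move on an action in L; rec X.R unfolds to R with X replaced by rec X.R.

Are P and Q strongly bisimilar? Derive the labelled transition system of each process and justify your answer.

Reachable graph of P (3 states):
  u0 = rec X. ((0 + 0)\{b} + a.(0 + X))\{a} + b.(a.0 + b.X + (a.0)\{a}) → -b-> u1
  u1 = a.0 + b.(rec X. ((0 + 0)\{b} + a.(0 + X))\{a} + b.(a.0 + b.X + (a.0)\{a})) + (a.0)\{a} → -a-> u2, -b-> u0
  u2 = 0 → ·
Reachable graph of Q (3 states):
  v0 = rec X. ((0 + 0)\{b} + a.(0 + X))\{a} + a.(a.0 + b.X + (a.0)\{a}) → -a-> v1
  v1 = a.0 + b.(rec X. ((0 + 0)\{b} + a.(0 + X))\{a} + a.(a.0 + b.X + (a.0)\{a})) + (a.0)\{a} → -a-> v2, -b-> v0
  v2 = 0 → ·
Partition-refinement fixed point:
  B0 = {u0}
  B1 = {u1}
  B2 = {u2, v2}
  B3 = {v0}
  B4 = {v1}
u0 ∈ B0, v0 ∈ B3 → different blocks

P ≁ Q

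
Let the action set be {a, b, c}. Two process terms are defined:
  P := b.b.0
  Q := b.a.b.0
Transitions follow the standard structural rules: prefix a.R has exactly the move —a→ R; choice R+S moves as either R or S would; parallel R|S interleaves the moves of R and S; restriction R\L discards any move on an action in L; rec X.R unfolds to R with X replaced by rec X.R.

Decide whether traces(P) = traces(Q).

LTS(P): 3 reachable states
  s0 = b.b.0 | —b→ s1
  s1 = b.0 | —b→ s2
  s2 = 0 | (no moves)
LTS(Q): 4 reachable states
  t0 = b.a.b.0 | —b→ t1
  t1 = a.b.0 | —a→ t2
  t2 = b.0 | —b→ t3
  t3 = 0 | (no moves)
Trace ⟨bb⟩ through P, begin at {s0}:
  after b @ step 1: {s1}
  after b @ step 2: {s2}
  ✓ P
Trace ⟨bb⟩ through Q, begin at {t0}:
  after b @ step 1: {t1}
  after b @ step 2: ∅ (Q stuck)

NO — witness ⟨bb⟩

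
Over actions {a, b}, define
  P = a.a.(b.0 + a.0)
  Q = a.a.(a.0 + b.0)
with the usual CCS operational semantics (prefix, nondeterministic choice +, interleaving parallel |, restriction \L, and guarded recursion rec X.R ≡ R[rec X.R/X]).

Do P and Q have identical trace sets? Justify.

trace-equivalent

P's transition system — 4 states:
  m0 = a.a.(b.0 + a.0) ⊢ -a-> m1
  m1 = a.(b.0 + a.0) ⊢ -a-> m2
  m2 = b.0 + a.0 ⊢ -a-> m3, -b-> m3
  m3 = 0 ⊢ stopped
Q's transition system — 4 states:
  n0 = a.a.(a.0 + b.0) ⊢ -a-> n1
  n1 = a.(a.0 + b.0) ⊢ -a-> n2
  n2 = a.0 + b.0 ⊢ -a-> n3, -b-> n3
  n3 = 0 ⊢ stopped
Coarsest stable partition (strong bisimilarity classes):
  B0 = {m0, n0}
  B1 = {m1, n1}
  B2 = {m2, n2}
  B3 = {m3, n3}
m0 ∈ B0, n0 ∈ B0 → same block
Bisimilar ⇒ trace-equivalent.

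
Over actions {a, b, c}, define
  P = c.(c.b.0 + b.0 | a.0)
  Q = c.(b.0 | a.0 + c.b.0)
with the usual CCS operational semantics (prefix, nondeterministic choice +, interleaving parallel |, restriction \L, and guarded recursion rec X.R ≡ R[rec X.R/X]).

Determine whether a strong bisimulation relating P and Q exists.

Reachable graph of P (7 states):
  p0 = c.(c.b.0 + b.0 | a.0) ⊢ ··c··> p1
  p1 = c.b.0 + b.0 | a.0 ⊢ ··a··> p2, ··b··> p3, ··c··> p4
  p2 = b.0 | 0 ⊢ ··b··> p5
  p3 = 0 | a.0 ⊢ ··a··> p5
  p4 = b.0 ⊢ ··b··> p6
  p5 = 0 | 0 ⊢ ∅
  p6 = 0 ⊢ ∅
Reachable graph of Q (7 states):
  q0 = c.(b.0 | a.0 + c.b.0) ⊢ ··c··> q1
  q1 = b.0 | a.0 + c.b.0 ⊢ ··a··> q2, ··b··> q3, ··c··> q4
  q2 = b.0 | 0 ⊢ ··b··> q5
  q3 = 0 | a.0 ⊢ ··a··> q5
  q4 = b.0 ⊢ ··b··> q6
  q5 = 0 | 0 ⊢ ∅
  q6 = 0 ⊢ ∅
Bisimilarity quotient blocks:
  B0 = {p0, q0}
  B1 = {p1, q1}
  B2 = {p3, q3}
  B3 = {p5, p6, q5, q6}
  B4 = {p2, p4, q2, q4}
p0 ∈ B0, q0 ∈ B0 → same block

bisimilar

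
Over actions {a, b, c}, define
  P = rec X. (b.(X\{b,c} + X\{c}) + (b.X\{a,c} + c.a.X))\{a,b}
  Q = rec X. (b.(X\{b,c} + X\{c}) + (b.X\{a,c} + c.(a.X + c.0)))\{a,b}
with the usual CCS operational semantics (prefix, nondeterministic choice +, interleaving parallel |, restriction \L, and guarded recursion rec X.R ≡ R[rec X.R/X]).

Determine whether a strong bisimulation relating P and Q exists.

Reachable graph of P (2 states):
  s0 = rec X. (b.(X\{b,c} + X\{c}) + (b.X\{a,c} + c.a.X))\{a,b} :: ··c··> s1
  s1 = (a.(rec X. (b.(X\{b,c} + X\{c}) + (b.X\{a,c} + c.a.X))\{a,b}))\{a,b} :: ∅
Reachable graph of Q (3 states):
  t0 = rec X. (b.(X\{b,c} + X\{c}) + (b.X\{a,c} + c.(a.X + c.0)))\{a,b} :: ··c··> t1
  t1 = (a.(rec X. (b.(X\{b,c} + X\{c}) + (b.X\{a,c} + c.(a.X + c.0)))\{a,b}) + c.0)\{a,b} :: ··c··> t2
  t2 = 0\{a,b} :: ∅
Bisimilarity quotient blocks:
  B0 = {s0, t1}
  B1 = {s1, t2}
  B2 = {t0}
s0 ∈ B0, t0 ∈ B2 → different blocks

NO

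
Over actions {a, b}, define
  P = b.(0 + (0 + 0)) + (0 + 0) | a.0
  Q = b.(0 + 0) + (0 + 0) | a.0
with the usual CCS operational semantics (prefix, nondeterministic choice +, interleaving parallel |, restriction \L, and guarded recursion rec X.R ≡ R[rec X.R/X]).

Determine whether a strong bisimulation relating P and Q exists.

LTS(P): 3 reachable states
  p0 = b.(0 + (0 + 0)) + (0 + 0) | a.0 has moves -a-> p1, -b-> p2
  p1 = (0 + 0) | 0 has moves deadlocked
  p2 = 0 + (0 + 0) has moves deadlocked
LTS(Q): 3 reachable states
  q0 = b.(0 + 0) + (0 + 0) | a.0 has moves -a-> q1, -b-> q2
  q1 = (0 + 0) | 0 has moves deadlocked
  q2 = 0 + 0 has moves deadlocked
Partition-refinement fixed point:
  B0 = {p0, q0}
  B1 = {p1, p2, q1, q2}
p0 ∈ B0, q0 ∈ B0 → same block

YES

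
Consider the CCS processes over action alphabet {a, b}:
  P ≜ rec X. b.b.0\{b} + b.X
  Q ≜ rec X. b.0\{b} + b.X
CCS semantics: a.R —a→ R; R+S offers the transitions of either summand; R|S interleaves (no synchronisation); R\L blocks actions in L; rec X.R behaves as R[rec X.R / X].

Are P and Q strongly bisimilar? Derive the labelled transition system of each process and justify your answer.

not bisimilar

P's transition system — 3 states:
  u0 = rec X. b.b.0\{b} + b.X :: -b-> u0, -b-> u1
  u1 = b.0\{b} :: -b-> u2
  u2 = 0\{b} :: ·
Q's transition system — 2 states:
  v0 = rec X. b.0\{b} + b.X :: -b-> v0, -b-> v1
  v1 = 0\{b} :: ·
Coarsest stable partition (strong bisimilarity classes):
  B0 = {u0}
  B1 = {u1}
  B2 = {u2, v1}
  B3 = {v0}
u0 ∈ B0, v0 ∈ B3 → different blocks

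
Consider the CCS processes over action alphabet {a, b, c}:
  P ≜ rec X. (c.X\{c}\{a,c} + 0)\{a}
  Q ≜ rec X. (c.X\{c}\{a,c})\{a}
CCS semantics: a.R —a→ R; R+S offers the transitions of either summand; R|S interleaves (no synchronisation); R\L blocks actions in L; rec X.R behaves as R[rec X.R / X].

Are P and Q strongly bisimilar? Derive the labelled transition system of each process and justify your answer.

bisimilar

LTS(P): 2 reachable states
  u0 = rec X. (c.X\{c}\{a,c} + 0)\{a} :: ··c··> u1
  u1 = (rec X. (c.X\{c}\{a,c} + 0)\{a})\{c}\{a,c}\{a} :: deadlocked
LTS(Q): 2 reachable states
  v0 = rec X. (c.X\{c}\{a,c})\{a} :: ··c··> v1
  v1 = (rec X. (c.X\{c}\{a,c})\{a})\{c}\{a,c}\{a} :: deadlocked
Bisimilarity quotient blocks:
  B0 = {u0, v0}
  B1 = {u1, v1}
u0 ∈ B0, v0 ∈ B0 → same block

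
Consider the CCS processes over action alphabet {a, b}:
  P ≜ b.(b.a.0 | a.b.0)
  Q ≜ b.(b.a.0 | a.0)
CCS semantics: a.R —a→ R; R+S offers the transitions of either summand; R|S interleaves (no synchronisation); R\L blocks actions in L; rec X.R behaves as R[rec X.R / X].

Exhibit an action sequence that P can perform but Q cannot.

babb

LTS(P): 10 reachable states
  s0 = b.(b.a.0 | a.b.0) :: --b--▸ s1
  s1 = b.a.0 | a.b.0 :: --a--▸ s2, --b--▸ s3
  s2 = b.a.0 | b.0 :: --b--▸ s4, --b--▸ s5
  s3 = a.0 | a.b.0 :: --a--▸ s4, --a--▸ s6
  s4 = a.0 | b.0 :: --a--▸ s7, --b--▸ s8
  s5 = b.a.0 | 0 :: --b--▸ s8
  s6 = 0 | a.b.0 :: --a--▸ s7
  s7 = 0 | b.0 :: --b--▸ s9
  s8 = a.0 | 0 :: --a--▸ s9
  s9 = 0 | 0 :: ·
LTS(Q): 7 reachable states
  t0 = b.(b.a.0 | a.0) :: --b--▸ t1
  t1 = b.a.0 | a.0 :: --a--▸ t2, --b--▸ t3
  t2 = b.a.0 | 0 :: --b--▸ t4
  t3 = a.0 | a.0 :: --a--▸ t4, --a--▸ t5
  t4 = a.0 | 0 :: --a--▸ t6
  t5 = 0 | a.0 :: --a--▸ t6
  t6 = 0 | 0 :: ·
Trace ⟨babb⟩ through P, begin at {s0}:
  after b @ step 1: {s1}
  after a @ step 2: {s2}
  after b @ step 3: {s4, s5}
  after b @ step 4: {s8}
  ✓ P
Trace ⟨babb⟩ through Q, begin at {t0}:
  after b @ step 1: {t1}
  after a @ step 2: {t2}
  after b @ step 3: {t4}
  after b @ step 4: ∅ (Q stuck)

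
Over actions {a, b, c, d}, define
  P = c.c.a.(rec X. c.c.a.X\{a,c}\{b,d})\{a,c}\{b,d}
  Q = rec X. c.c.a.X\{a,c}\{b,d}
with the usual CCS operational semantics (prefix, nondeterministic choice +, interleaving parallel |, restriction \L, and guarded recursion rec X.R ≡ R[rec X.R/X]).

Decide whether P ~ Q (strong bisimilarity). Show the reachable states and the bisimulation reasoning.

YES

Reachable graph of P (4 states):
  u0 = c.c.a.(rec X. c.c.a.X\{a,c}\{b,d})\{a,c}\{b,d} :: -c-> u1
  u1 = c.a.(rec X. c.c.a.X\{a,c}\{b,d})\{a,c}\{b,d} :: -c-> u2
  u2 = a.(rec X. c.c.a.X\{a,c}\{b,d})\{a,c}\{b,d} :: -a-> u3
  u3 = (rec X. c.c.a.X\{a,c}\{b,d})\{a,c}\{b,d} :: stopped
Reachable graph of Q (4 states):
  v0 = rec X. c.c.a.X\{a,c}\{b,d} :: -c-> v1
  v1 = c.a.(rec X. c.c.a.X\{a,c}\{b,d})\{a,c}\{b,d} :: -c-> v2
  v2 = a.(rec X. c.c.a.X\{a,c}\{b,d})\{a,c}\{b,d} :: -a-> v3
  v3 = (rec X. c.c.a.X\{a,c}\{b,d})\{a,c}\{b,d} :: stopped
Bisimilarity quotient blocks:
  B0 = {u0, v0}
  B1 = {u1, v1}
  B2 = {u2, v2}
  B3 = {u3, v3}
u0 ∈ B0, v0 ∈ B0 → same block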